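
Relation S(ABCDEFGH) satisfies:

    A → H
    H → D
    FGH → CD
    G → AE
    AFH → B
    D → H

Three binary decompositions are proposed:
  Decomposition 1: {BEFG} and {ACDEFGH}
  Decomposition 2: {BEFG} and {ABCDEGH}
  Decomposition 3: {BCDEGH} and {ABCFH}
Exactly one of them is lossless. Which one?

Decomposition 1

Decomposition 1: common = {EFG}, closure = {ABCDEFGH} → lossless.
Decomposition 2: common = {BEG}, closure = {ABDEGH} → lossy.
Decomposition 3: common = {BCH}, closure = {BCDH} → lossy.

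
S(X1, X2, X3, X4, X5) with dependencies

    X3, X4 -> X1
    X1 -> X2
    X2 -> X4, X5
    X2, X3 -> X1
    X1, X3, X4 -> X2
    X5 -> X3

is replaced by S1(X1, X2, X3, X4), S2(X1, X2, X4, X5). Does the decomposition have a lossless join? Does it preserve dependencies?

lossless but not dependency-preserving

Lossless test: (X1, X2, X4)⁺ = {X1, X2, X3, X4, X5}, which contains all of one fragment — lossless.
Dependency preservation: the restricted closure of {X5} across the fragments never reaches {X3}, so X5 → X3 cannot be enforced without a join — not preserved.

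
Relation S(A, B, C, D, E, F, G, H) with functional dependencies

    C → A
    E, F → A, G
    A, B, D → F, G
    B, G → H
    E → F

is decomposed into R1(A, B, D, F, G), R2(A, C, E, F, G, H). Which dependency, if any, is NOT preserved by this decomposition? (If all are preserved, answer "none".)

Check B, G → H: no single fragment contains all of {B, G, H}, and the restricted closure of {B, G} across the fragments never reaches {H}.
C → A is preserved.
E, F → A, G is preserved.
A, B, D → F, G is preserved.
E → F is preserved.

B, G → H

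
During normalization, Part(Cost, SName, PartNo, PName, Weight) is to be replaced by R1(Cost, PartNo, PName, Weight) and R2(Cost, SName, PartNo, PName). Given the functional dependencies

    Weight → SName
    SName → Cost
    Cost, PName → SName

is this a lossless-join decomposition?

Yes

Common attributes: R1 ∩ R2 = {Cost, PartNo, PName}.
Closure of {Cost, PartNo, PName}: Cost, PName → SName applies, adding SName. So (Cost, PartNo, PName)⁺ = {Cost, SName, PartNo, PName}.
This closure contains every attribute of R2, so R1 ∩ R2 → R2. The join is lossless.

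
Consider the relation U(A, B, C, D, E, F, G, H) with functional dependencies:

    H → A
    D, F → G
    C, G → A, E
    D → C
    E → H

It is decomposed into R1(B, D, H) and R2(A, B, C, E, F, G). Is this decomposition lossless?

Common attributes: R1 ∩ R2 = {B}.
No dependency enlarges {B}, so (B)⁺ = {B}.
The closure contains neither all of R1 = {B, D, H} nor all of R2 = {A, B, C, E, F, G}, so the common attributes are not a superkey of either fragment. The join is lossy.

No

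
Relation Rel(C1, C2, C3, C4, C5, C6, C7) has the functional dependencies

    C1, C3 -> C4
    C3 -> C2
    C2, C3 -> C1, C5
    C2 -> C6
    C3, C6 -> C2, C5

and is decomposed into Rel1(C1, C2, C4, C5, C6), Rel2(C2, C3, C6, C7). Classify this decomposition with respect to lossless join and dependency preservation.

Lossless test: (C2, C6)⁺ = {C2, C6}, which is a superkey of neither fragment — lossy.
Dependency preservation: the restricted closure of {C1, C3} across the fragments never reaches {C4}, so C1, C3 → C4 cannot be enforced without a join — not preserved.

lossy and not dependency-preserving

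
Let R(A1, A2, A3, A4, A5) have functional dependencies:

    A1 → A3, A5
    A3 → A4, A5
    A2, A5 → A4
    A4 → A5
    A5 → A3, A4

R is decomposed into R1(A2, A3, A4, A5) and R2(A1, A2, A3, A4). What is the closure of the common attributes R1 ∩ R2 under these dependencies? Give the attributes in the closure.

A2, A3, A4, A5

R1 ∩ R2 = {A2, A3, A4}.
A3 → A4, A5 applies, adding A5
Closure: {A2, A3, A4, A5}.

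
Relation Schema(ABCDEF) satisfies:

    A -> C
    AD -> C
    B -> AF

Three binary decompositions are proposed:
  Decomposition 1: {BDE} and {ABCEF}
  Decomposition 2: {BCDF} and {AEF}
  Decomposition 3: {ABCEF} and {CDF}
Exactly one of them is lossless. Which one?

Decomposition 1

Decomposition 1: common = {BE}, closure = {ABCEF} → lossless.
Decomposition 2: common = {F}, closure = {F} → lossy.
Decomposition 3: common = {CF}, closure = {CF} → lossy.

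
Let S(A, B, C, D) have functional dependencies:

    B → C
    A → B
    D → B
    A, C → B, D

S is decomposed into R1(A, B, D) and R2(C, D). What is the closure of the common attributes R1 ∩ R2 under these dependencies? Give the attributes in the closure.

B, C, D

R1 ∩ R2 = {D}.
D → B applies, adding B
B → C applies, adding C
Closure: {B, C, D}.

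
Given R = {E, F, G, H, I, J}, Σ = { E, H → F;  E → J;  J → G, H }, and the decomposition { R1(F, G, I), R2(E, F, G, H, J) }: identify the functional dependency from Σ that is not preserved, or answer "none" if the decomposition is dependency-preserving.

none

E, H → F lies within R2.
E → J lies within R2.
J → G, H lies within R2.
Every dependency is enforceable on the fragments, so the decomposition is dependency-preserving.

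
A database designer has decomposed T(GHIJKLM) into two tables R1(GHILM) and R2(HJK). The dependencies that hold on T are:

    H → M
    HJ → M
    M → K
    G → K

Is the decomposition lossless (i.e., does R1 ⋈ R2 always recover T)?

Common attributes: R1 ∩ R2 = {H}.
Closure of {H}: H → M applies, adding M; M → K applies, adding K. So (H)⁺ = {HKM}.
The closure contains neither all of R1 = {GHILM} nor all of R2 = {HJK}, so the common attributes are not a superkey of either fragment. The join is lossy.

No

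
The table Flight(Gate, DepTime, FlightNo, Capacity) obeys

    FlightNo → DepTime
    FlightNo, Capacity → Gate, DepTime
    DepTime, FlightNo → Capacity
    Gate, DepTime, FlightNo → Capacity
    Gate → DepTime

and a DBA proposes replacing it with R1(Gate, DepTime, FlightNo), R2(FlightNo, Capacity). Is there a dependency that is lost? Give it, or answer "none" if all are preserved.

none

FlightNo → DepTime lies within R1.
FlightNo, Capacity → Gate, DepTime: restricted closure across fragments reaches Gate, DepTime.
DepTime, FlightNo → Capacity: restricted closure across fragments reaches Capacity.
Gate, DepTime, FlightNo → Capacity: restricted closure across fragments reaches Capacity.
Gate → DepTime lies within R1.
Every dependency is enforceable on the fragments, so the decomposition is dependency-preserving.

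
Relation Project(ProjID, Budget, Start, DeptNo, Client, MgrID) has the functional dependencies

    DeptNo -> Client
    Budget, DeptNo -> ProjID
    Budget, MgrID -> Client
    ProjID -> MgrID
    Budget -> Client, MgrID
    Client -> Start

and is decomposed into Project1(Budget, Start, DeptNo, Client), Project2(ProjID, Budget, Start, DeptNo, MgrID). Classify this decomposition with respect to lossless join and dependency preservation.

lossless and dependency-preserving

Lossless test: (Budget, Start, DeptNo)⁺ = {ProjID, Budget, Start, DeptNo, Client, MgrID}, which contains all of one fragment — lossless.
Dependency preservation: Budget, MgrID → Client; Budget → Client, MgrID are not contained in any single fragment, but the restricted closure of each left-hand side across the fragments still reaches the right-hand side; the remaining FDs each lie inside some fragment. All dependencies are preserved.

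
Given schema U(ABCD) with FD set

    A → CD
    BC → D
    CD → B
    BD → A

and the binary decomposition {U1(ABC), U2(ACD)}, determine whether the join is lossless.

Yes

Common attributes: U1 ∩ U2 = {AC}.
Closure of {AC}: A → CD applies, adding D; CD → B applies, adding B. So (AC)⁺ = {ABCD}.
This closure contains every attribute of U1, so U1 ∩ U2 → U1. The join is lossless.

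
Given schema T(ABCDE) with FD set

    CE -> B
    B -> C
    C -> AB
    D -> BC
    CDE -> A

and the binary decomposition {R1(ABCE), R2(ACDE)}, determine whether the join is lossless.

Yes

Common attributes: R1 ∩ R2 = {ACE}.
Closure of {ACE}: CE → B applies, adding B. So (ACE)⁺ = {ABCE}.
This closure contains every attribute of R1, so R1 ∩ R2 → R1. The join is lossless.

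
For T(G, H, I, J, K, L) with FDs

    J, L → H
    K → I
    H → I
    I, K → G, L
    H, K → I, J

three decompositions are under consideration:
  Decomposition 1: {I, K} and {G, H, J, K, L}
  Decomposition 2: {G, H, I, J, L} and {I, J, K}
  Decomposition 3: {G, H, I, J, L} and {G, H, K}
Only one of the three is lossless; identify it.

Decomposition 1: common = {K}, closure = {G, I, K, L} → lossless.
Decomposition 2: common = {I, J}, closure = {I, J} → lossy.
Decomposition 3: common = {G, H}, closure = {G, H, I} → lossy.

Decomposition 1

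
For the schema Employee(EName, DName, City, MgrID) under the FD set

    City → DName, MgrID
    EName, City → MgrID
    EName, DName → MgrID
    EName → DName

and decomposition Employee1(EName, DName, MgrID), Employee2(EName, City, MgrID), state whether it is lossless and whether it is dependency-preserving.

Lossless test: (EName, MgrID)⁺ = {EName, DName, MgrID}, which contains all of one fragment — lossless.
Dependency preservation: the restricted closure of {City} across the fragments never reaches {DName, MgrID}, so City → DName, MgrID cannot be enforced without a join — not preserved.

lossless but not dependency-preserving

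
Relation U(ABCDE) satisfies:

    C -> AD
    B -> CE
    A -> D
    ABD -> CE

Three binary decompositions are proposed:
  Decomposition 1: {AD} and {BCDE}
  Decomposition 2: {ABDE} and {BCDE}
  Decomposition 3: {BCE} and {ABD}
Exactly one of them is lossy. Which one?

Decomposition 1: common = {D}, closure = {D} → lossy.
Decomposition 2: common = {BDE}, closure = {ABCDE} → lossless.
Decomposition 3: common = {B}, closure = {ABCDE} → lossless.

Decomposition 1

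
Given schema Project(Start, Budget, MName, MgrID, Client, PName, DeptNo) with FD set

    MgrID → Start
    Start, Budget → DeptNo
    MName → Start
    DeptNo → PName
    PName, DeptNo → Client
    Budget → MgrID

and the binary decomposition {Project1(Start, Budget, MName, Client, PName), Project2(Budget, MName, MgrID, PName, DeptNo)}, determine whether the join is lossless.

Yes

Common attributes: Project1 ∩ Project2 = {Budget, MName, PName}.
Closure of {Budget, MName, PName}: MName → Start applies, adding Start; Budget → MgrID applies, adding MgrID; Start, Budget → DeptNo applies, adding DeptNo; PName, DeptNo → Client applies, adding Client. So (Budget, MName, PName)⁺ = {Start, Budget, MName, MgrID, Client, PName, DeptNo}.
This closure contains every attribute of Project1, so Project1 ∩ Project2 → Project1. The join is lossless.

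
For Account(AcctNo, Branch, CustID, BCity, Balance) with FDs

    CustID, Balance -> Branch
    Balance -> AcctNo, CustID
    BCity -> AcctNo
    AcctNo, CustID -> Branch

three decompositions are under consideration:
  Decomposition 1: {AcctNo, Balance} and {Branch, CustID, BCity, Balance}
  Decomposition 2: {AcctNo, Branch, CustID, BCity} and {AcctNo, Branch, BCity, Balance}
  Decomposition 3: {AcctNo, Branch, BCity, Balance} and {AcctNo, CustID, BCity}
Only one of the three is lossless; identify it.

Decomposition 1: common = {Balance}, closure = {AcctNo, Branch, CustID, Balance} → lossless.
Decomposition 2: common = {AcctNo, Branch, BCity}, closure = {AcctNo, Branch, BCity} → lossy.
Decomposition 3: common = {AcctNo, BCity}, closure = {AcctNo, BCity} → lossy.

Decomposition 1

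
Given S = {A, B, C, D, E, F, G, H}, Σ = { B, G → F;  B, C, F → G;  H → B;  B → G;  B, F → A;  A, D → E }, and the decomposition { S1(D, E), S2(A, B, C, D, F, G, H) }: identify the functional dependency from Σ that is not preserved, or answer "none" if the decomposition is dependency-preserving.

Check A, D → E: no single fragment contains all of {A, D, E}, and the restricted closure of {A, D} across the fragments never reaches {E}.
B, G → F is preserved.
B, C, F → G is preserved.
H → B is preserved.
B → G is preserved.
B, F → A is preserved.

A, D → E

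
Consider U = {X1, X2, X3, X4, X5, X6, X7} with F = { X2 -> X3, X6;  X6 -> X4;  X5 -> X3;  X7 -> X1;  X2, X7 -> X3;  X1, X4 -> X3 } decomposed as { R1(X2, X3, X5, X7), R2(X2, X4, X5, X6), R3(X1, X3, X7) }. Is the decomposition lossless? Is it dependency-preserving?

lossless but not dependency-preserving

Lossless test (chase): Rows 1 and 2 agree on X2; apply X2→X3, X6 and equate their X3, X6 entries. Rows 1 and 2 agree on X6; apply X6→X4 and equate their X4 entries. Rows 1 and 3 agree on X7; apply X7→X1 and equate their X1 entries. Row 1 is now all distinguished symbols — the join is lossless.
Dependency preservation: the restricted closure of {X1, X4} across the fragments never reaches {X3}, so X1, X4 → X3 cannot be enforced without a join — not preserved.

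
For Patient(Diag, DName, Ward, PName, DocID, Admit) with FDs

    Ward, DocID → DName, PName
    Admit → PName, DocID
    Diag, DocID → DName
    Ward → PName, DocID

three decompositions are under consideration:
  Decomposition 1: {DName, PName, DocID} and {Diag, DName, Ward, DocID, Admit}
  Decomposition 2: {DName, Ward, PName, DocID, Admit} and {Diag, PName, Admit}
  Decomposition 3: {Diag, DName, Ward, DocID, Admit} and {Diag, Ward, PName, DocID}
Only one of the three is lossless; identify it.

Decomposition 3

Decomposition 1: common = {DName, DocID}, closure = {DName, DocID} → lossy.
Decomposition 2: common = {PName, Admit}, closure = {PName, DocID, Admit} → lossy.
Decomposition 3: common = {Diag, Ward, DocID}, closure = {Diag, DName, Ward, PName, DocID} → lossless.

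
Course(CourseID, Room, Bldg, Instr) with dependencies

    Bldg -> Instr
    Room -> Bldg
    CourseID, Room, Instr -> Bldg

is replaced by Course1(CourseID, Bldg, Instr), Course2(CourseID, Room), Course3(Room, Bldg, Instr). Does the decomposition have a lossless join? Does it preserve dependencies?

lossless and dependency-preserving

Lossless test (chase): Rows 2 and 3 agree on Room; apply Room→Bldg and equate their Bldg entries. Rows 1 and 2 agree on Bldg; apply Bldg→Instr and equate their Instr entries. Row 2 is now all distinguished symbols — the join is lossless.
Dependency preservation: CourseID, Room, Instr → Bldg is not contained in any single fragment, but the restricted closure of its left-hand side across the fragments still reaches the right-hand side; the remaining FDs each lie inside some fragment. All dependencies are preserved.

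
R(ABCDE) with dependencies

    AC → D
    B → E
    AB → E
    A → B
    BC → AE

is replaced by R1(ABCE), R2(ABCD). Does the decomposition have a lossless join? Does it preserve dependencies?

lossless and dependency-preserving

Lossless test: (ABC)⁺ = {ABCDE}, which contains all of one fragment — lossless.
Dependency preservation: every FD's attributes lie within a single fragment, so each can be enforced locally — preserved.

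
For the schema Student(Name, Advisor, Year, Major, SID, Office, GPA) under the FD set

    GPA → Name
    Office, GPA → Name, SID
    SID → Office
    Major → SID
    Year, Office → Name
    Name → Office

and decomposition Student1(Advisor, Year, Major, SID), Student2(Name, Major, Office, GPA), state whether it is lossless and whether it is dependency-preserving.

Lossless test: (Major)⁺ = {Major, SID, Office}, which is a superkey of neither fragment — lossy.
Dependency preservation: the restricted closure of {Office, GPA} across the fragments never reaches {Name, SID}, so Office, GPA → Name, SID cannot be enforced without a join — not preserved.

lossy and not dependency-preserving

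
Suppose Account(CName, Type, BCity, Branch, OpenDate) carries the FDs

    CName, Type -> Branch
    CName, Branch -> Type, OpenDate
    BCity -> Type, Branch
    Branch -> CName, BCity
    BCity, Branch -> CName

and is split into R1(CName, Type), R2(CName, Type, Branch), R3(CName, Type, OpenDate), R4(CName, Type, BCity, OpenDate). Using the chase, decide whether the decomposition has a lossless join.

Chase test. Columns are CName, Type, BCity, Branch, OpenDate; row i has aⱼ where attribute j ∈ Ri, else bᵢⱼ.
Initial tableau (one row per fragment):
  row 1: a1 a2 b13 b14 b15
  row 2: a1 a2 b23 a4 b25
  row 3: a1 a2 b33 b34 a5
  row 4: a1 a2 a3 b44 a5
Rows 1 and 2 agree on CName, Type; apply CName, Type→Branch and equate their Branch entries.
Rows 1 and 3 agree on CName, Type; apply CName, Type→Branch and equate their Branch entries.
Rows 1 and 4 agree on CName, Type; apply CName, Type→Branch and equate their Branch entries.
Rows 1 and 2 agree on CName, Branch; apply CName, Branch→Type, OpenDate and equate their Type, OpenDate entries.
Rows 1 and 3 agree on CName, Branch; apply CName, Branch→Type, OpenDate and equate their Type, OpenDate entries.
Rows 1 and 2 agree on Branch; apply Branch→CName, BCity and equate their CName, BCity entries.
Rows 1 and 3 agree on Branch; apply Branch→CName, BCity and equate their CName, BCity entries.
Rows 1 and 4 agree on Branch; apply Branch→CName, BCity and equate their CName, BCity entries.
Row 1 is now all distinguished symbols — the join is lossless.

Yes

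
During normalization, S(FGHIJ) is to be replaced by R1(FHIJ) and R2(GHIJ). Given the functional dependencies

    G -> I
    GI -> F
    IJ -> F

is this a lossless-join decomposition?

Common attributes: R1 ∩ R2 = {HIJ}.
Closure of {HIJ}: IJ → F applies, adding F. So (HIJ)⁺ = {FHIJ}.
This closure contains every attribute of R1, so R1 ∩ R2 → R1. The join is lossless.

Yes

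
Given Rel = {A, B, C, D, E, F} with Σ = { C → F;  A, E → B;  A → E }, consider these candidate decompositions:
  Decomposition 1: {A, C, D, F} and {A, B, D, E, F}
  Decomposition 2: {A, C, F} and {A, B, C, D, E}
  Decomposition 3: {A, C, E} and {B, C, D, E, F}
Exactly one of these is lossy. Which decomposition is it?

Decomposition 1: common = {A, D, F}, closure = {A, B, D, E, F} → lossless.
Decomposition 2: common = {A, C}, closure = {A, B, C, E, F} → lossless.
Decomposition 3: common = {C, E}, closure = {C, E, F} → lossy.

Decomposition 3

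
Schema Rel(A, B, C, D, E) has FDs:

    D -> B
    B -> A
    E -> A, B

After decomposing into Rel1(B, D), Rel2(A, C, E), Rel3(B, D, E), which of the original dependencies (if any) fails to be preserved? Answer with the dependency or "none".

Check B → A: no single fragment contains all of {A, B}, and the restricted closure of {B} across the fragments never reaches {A}.
D → B is preserved.
E → A, B is preserved.

B -> A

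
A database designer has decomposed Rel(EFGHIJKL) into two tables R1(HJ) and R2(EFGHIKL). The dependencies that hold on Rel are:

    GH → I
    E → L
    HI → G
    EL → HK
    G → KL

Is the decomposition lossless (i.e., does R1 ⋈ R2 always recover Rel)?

No

Common attributes: R1 ∩ R2 = {H}.
No dependency enlarges {H}, so (H)⁺ = {H}.
The closure contains neither all of R1 = {HJ} nor all of R2 = {EFGHIKL}, so the common attributes are not a superkey of either fragment. The join is lossy.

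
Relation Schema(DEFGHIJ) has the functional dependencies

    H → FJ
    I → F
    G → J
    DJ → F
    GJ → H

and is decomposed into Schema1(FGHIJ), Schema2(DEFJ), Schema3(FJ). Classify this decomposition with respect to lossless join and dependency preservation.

lossy but dependency-preserving

Lossless test (chase): applying each FD to every pair of rows produces no changes in the tableau, so no row becomes fully distinguished — the join is lossy.
Dependency preservation: every FD's attributes lie within a single fragment, so each can be enforced locally — preserved.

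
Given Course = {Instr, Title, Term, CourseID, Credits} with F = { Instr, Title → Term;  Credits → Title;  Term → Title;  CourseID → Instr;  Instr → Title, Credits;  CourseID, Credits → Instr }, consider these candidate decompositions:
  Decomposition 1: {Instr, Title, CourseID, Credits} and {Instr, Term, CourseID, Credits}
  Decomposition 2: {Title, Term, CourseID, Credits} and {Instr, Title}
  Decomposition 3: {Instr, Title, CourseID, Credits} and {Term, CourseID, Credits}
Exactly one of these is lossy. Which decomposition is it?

Decomposition 1: common = {Instr, CourseID, Credits}, closure = {Instr, Title, Term, CourseID, Credits} → lossless.
Decomposition 2: common = {Title}, closure = {Title} → lossy.
Decomposition 3: common = {CourseID, Credits}, closure = {Instr, Title, Term, CourseID, Credits} → lossless.

Decomposition 2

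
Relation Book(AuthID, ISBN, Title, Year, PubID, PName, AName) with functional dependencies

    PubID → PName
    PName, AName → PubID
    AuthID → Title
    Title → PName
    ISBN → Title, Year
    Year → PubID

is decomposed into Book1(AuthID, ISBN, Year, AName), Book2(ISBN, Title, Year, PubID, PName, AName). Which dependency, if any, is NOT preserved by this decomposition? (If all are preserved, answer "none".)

Check AuthID → Title: no single fragment contains all of {AuthID, Title}, and the restricted closure of {AuthID} across the fragments never reaches {Title}.
PubID → PName is preserved.
PName, AName → PubID is preserved.
Title → PName is preserved.
ISBN → Title, Year is preserved.
Year → PubID is preserved.

AuthID → Title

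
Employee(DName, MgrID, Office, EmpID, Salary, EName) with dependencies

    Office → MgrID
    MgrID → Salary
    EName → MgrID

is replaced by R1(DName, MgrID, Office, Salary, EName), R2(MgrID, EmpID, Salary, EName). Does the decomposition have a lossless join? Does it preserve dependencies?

lossy but dependency-preserving

Lossless test: (MgrID, Salary, EName)⁺ = {MgrID, Salary, EName}, which is a superkey of neither fragment — lossy.
Dependency preservation: every FD's attributes lie within a single fragment, so each can be enforced locally — preserved.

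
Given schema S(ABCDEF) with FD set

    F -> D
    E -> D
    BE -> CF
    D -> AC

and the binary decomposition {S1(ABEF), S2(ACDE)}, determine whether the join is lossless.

Yes

Common attributes: S1 ∩ S2 = {AE}.
Closure of {AE}: E → D applies, adding D; D → AC applies, adding C. So (AE)⁺ = {ACDE}.
This closure contains every attribute of S2, so S1 ∩ S2 → S2. The join is lossless.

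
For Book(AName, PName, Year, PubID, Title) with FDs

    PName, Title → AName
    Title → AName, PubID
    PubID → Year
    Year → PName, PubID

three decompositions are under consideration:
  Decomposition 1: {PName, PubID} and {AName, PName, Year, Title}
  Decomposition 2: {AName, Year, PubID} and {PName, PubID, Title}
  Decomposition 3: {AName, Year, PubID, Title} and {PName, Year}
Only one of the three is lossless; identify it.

Decomposition 1: common = {PName}, closure = {PName} → lossy.
Decomposition 2: common = {PubID}, closure = {PName, Year, PubID} → lossy.
Decomposition 3: common = {Year}, closure = {PName, Year, PubID} → lossless.

Decomposition 3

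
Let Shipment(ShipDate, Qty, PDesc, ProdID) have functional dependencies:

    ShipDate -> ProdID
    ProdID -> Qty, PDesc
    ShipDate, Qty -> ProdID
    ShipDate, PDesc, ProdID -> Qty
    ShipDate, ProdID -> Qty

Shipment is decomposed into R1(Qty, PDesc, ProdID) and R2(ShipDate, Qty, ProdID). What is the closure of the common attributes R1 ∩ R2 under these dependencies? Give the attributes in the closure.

Qty, PDesc, ProdID

R1 ∩ R2 = {Qty, ProdID}.
ProdID → Qty, PDesc applies, adding PDesc
Closure: {Qty, PDesc, ProdID}.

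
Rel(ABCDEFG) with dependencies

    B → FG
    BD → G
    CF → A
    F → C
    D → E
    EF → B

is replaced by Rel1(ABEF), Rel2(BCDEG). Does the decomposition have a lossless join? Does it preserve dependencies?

Lossless test: (BE)⁺ = {ABCEFG}, which contains all of one fragment — lossless.
Dependency preservation: the restricted closure of {F} across the fragments never reaches {C}, so F → C cannot be enforced without a join — not preserved.

lossless but not dependency-preserving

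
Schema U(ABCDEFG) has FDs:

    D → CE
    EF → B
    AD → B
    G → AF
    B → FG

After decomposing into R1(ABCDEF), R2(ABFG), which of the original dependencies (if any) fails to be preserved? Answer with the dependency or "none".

D → CE lies within R1.
EF → B lies within R1.
AD → B lies within R1.
G → AF lies within R2.
B → FG lies within R2.
Every dependency is enforceable on the fragments, so the decomposition is dependency-preserving.

none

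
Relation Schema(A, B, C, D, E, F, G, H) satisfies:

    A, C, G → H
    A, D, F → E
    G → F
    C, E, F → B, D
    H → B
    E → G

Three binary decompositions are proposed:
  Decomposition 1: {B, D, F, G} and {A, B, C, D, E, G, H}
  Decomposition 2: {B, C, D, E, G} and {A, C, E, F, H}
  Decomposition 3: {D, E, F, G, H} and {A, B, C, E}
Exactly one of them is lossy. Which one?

Decomposition 3

Decomposition 1: common = {B, D, G}, closure = {B, D, F, G} → lossless.
Decomposition 2: common = {C, E}, closure = {B, C, D, E, F, G} → lossless.
Decomposition 3: common = {E}, closure = {E, F, G} → lossy.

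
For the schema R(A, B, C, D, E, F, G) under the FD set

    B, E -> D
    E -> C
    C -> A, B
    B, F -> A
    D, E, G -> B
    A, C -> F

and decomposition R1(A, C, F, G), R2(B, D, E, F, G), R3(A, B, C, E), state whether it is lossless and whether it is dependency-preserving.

Lossless test (chase): Rows 2 and 3 agree on B, E; apply B, E→D and equate their D entries. Rows 2 and 3 agree on E; apply E→C and equate their C entries. Rows 1 and 2 agree on C; apply C→A, B and equate their A, B entries. Rows 1 and 3 agree on A, C; apply A, C→F and equate their F entries. Row 2 is now all distinguished symbols — the join is lossless.
Dependency preservation: the restricted closure of {B, F} across the fragments never reaches {A}, so B, F → A cannot be enforced without a join — not preserved.

lossless but not dependency-preserving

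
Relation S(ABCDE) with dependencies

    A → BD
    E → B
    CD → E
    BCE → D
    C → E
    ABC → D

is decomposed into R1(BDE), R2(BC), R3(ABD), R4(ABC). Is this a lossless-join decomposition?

Chase test. Columns are ABCDE; row i has aⱼ where attribute j ∈ Ri, else bᵢⱼ.
Initial tableau (one row per fragment):
  row 1: b11 a2 b13 a4 a5
  row 2: b21 a2 a3 b24 b25
  row 3: a1 a2 b33 a4 b35
  row 4: a1 a2 a3 b44 b45
Rows 3 and 4 agree on A; apply A→BD and equate their BD entries.
Rows 2 and 4 agree on C; apply C→E and equate their E entries.
Rows 2 and 4 agree on BCE; apply BCE→D and equate their D entries.
No row becomes fully distinguished — the join is lossy.

No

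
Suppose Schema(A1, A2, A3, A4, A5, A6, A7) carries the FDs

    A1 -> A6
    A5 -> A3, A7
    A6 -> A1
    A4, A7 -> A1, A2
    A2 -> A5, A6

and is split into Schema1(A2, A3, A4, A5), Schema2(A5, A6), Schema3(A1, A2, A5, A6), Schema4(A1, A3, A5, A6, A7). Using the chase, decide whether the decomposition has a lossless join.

Yes

Chase test. Columns are A1, A2, A3, A4, A5, A6, A7; row i has aⱼ where attribute j ∈ Schemai, else bᵢⱼ.
Initial tableau (one row per fragment):
  row 1: b11 a2 a3 a4 a5 b16 b17
  row 2: b21 b22 b23 b24 a5 a6 b27
  row 3: a1 a2 b33 b34 a5 a6 b37
  row 4: a1 b42 a3 b44 a5 a6 a7
Rows 1 and 2 agree on A5; apply A5→A3, A7 and equate their A3, A7 entries.
Rows 1 and 3 agree on A5; apply A5→A3, A7 and equate their A3, A7 entries.
Rows 1 and 4 agree on A5; apply A5→A3, A7 and equate their A3, A7 entries.
Rows 2 and 3 agree on A6; apply A6→A1 and equate their A1 entries.
Rows 1 and 3 agree on A2; apply A2→A5, A6 and equate their A5, A6 entries.
Rows 1 and 2 agree on A6; apply A6→A1 and equate their A1 entries.
Row 1 is now all distinguished symbols — the join is lossless.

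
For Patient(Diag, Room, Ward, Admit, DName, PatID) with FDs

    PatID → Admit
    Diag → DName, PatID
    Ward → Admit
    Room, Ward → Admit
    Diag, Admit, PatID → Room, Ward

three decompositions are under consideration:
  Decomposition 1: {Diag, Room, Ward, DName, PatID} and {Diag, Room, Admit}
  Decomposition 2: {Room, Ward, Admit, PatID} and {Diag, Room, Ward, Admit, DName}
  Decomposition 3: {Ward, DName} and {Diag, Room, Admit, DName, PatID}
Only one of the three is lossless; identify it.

Decomposition 1

Decomposition 1: common = {Diag, Room}, closure = {Diag, Room, Ward, Admit, DName, PatID} → lossless.
Decomposition 2: common = {Room, Ward, Admit}, closure = {Room, Ward, Admit} → lossy.
Decomposition 3: common = {DName}, closure = {DName} → lossy.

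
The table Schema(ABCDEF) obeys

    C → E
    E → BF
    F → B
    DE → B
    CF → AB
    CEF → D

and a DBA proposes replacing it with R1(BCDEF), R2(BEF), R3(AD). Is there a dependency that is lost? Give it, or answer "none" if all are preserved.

CF → AB

Check CF → AB: no single fragment contains all of {ABCF}, and the restricted closure of {CF} across the fragments never reaches {AB}.
C → E is preserved.
E → BF is preserved.
F → B is preserved.
DE → B is preserved.
CEF → D is preserved.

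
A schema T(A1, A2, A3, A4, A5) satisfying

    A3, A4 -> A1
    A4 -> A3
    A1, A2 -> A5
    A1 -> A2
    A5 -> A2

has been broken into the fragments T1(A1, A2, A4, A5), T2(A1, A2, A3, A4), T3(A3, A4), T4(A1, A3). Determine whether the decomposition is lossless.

Chase test. Columns are A1, A2, A3, A4, A5; row i has aⱼ where attribute j ∈ Ti, else bᵢⱼ.
Initial tableau (one row per fragment):
  row 1: a1 a2 b13 a4 a5
  row 2: a1 a2 a3 a4 b25
  row 3: b31 b32 a3 a4 b35
  row 4: a1 b42 a3 b44 b45
Rows 2 and 3 agree on A3, A4; apply A3, A4→A1 and equate their A1 entries.
Rows 1 and 2 agree on A4; apply A4→A3 and equate their A3 entries.
Rows 1 and 2 agree on A1, A2; apply A1, A2→A5 and equate their A5 entries.
Rows 1 and 3 agree on A1; apply A1→A2 and equate their A2 entries.
Rows 1 and 4 agree on A1; apply A1→A2 and equate their A2 entries.
Rows 1 and 3 agree on A1, A2; apply A1, A2→A5 and equate their A5 entries.
Rows 1 and 4 agree on A1, A2; apply A1, A2→A5 and equate their A5 entries.
Row 1 is now all distinguished symbols — the join is lossless.

Yes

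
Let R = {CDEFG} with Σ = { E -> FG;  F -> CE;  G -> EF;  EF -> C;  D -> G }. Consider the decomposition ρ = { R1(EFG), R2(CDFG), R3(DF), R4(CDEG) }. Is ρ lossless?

Chase test. Columns are CDEFG; row i has aⱼ where attribute j ∈ Ri, else bᵢⱼ.
Initial tableau (one row per fragment):
  row 1: b11 b12 a3 a4 a5
  row 2: a1 a2 b23 a4 a5
  row 3: b31 a2 b33 a4 b35
  row 4: a1 a2 a3 b44 a5
Rows 1 and 4 agree on E; apply E→FG and equate their FG entries.
Rows 1 and 2 agree on F; apply F→CE and equate their CE entries.
Rows 1 and 3 agree on F; apply F→CE and equate their CE entries.
Rows 2 and 3 agree on D; apply D→G and equate their G entries.
Row 2 is now all distinguished symbols — the join is lossless.

Yes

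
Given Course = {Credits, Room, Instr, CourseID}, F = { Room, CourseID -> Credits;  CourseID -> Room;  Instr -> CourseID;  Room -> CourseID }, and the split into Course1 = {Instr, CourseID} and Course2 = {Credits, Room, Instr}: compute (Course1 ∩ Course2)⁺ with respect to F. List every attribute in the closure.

Credits, Room, Instr, CourseID

Course1 ∩ Course2 = {Instr}.
Instr → CourseID applies, adding CourseID
CourseID → Room applies, adding Room
Room, CourseID → Credits applies, adding Credits
Closure: {Credits, Room, Instr, CourseID}.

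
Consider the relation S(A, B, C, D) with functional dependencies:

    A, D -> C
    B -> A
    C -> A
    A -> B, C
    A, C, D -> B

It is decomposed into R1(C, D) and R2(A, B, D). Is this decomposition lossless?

Common attributes: R1 ∩ R2 = {D}.
No dependency enlarges {D}, so (D)⁺ = {D}.
The closure contains neither all of R1 = {C, D} nor all of R2 = {A, B, D}, so the common attributes are not a superkey of either fragment. The join is lossy.

No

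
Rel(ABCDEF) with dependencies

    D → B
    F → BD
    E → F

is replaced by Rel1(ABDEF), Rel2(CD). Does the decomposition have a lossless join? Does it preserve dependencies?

lossy but dependency-preserving

Lossless test: (D)⁺ = {BD}, which is a superkey of neither fragment — lossy.
Dependency preservation: every FD's attributes lie within a single fragment, so each can be enforced locally — preserved.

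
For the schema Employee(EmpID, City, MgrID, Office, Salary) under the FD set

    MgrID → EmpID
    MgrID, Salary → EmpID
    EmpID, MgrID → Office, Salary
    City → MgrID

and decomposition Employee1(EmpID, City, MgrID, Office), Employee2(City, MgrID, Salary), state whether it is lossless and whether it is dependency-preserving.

lossless and dependency-preserving

Lossless test: (City, MgrID)⁺ = {EmpID, City, MgrID, Office, Salary}, which contains all of one fragment — lossless.
Dependency preservation: MgrID, Salary → EmpID; EmpID, MgrID → Office, Salary are not contained in any single fragment, but the restricted closure of each left-hand side across the fragments still reaches the right-hand side; the remaining FDs each lie inside some fragment. All dependencies are preserved.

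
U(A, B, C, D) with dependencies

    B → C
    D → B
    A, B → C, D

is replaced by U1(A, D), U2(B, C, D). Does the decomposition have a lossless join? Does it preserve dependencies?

Lossless test: (D)⁺ = {B, C, D}, which contains all of one fragment — lossless.
Dependency preservation: the restricted closure of {A, B} across the fragments never reaches {C, D}, so A, B → C, D cannot be enforced without a join — not preserved.

lossless but not dependency-preserving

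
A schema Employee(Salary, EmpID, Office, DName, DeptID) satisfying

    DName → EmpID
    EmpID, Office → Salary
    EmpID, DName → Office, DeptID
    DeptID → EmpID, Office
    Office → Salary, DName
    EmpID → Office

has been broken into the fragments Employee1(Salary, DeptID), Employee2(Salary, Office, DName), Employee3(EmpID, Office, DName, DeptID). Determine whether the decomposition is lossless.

Yes

Chase test. Columns are Salary, EmpID, Office, DName, DeptID; row i has aⱼ where attribute j ∈ Employeei, else bᵢⱼ.
Initial tableau (one row per fragment):
  row 1: a1 b12 b13 b14 a5
  row 2: a1 b22 a3 a4 b25
  row 3: b31 a2 a3 a4 a5
Rows 2 and 3 agree on DName; apply DName→EmpID and equate their EmpID entries.
Rows 2 and 3 agree on EmpID, Office; apply EmpID, Office→Salary and equate their Salary entries.
Rows 2 and 3 agree on EmpID, DName; apply EmpID, DName→Office, DeptID and equate their Office, DeptID entries.
Rows 1 and 2 agree on DeptID; apply DeptID→EmpID, Office and equate their EmpID, Office entries.
Rows 1 and 2 agree on Office; apply Office→Salary, DName and equate their Salary, DName entries.
Row 1 is now all distinguished symbols — the join is lossless.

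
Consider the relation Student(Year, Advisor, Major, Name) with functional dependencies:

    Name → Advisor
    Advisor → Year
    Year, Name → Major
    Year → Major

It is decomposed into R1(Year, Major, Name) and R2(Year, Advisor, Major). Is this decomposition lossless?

Common attributes: R1 ∩ R2 = {Year, Major}.
No dependency enlarges {Year, Major}, so (Year, Major)⁺ = {Year, Major}.
The closure contains neither all of R1 = {Year, Major, Name} nor all of R2 = {Year, Advisor, Major}, so the common attributes are not a superkey of either fragment. The join is lossy.

No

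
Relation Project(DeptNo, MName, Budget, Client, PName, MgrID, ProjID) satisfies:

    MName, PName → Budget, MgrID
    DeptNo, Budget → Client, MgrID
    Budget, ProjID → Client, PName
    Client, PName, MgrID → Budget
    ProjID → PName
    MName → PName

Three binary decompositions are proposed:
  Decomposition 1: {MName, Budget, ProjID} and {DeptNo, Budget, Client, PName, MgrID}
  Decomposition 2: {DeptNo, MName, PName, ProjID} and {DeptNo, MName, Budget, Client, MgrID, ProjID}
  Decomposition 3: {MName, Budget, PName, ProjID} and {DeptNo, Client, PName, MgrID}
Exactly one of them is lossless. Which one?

Decomposition 2

Decomposition 1: common = {Budget}, closure = {Budget} → lossy.
Decomposition 2: common = {DeptNo, MName, ProjID}, closure = {DeptNo, MName, Budget, Client, PName, MgrID, ProjID} → lossless.
Decomposition 3: common = {PName}, closure = {PName} → lossy.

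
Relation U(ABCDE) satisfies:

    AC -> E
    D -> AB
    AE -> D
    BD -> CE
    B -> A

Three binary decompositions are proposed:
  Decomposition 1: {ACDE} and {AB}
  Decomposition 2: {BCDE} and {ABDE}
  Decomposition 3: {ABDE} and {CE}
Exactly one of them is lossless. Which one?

Decomposition 1: common = {A}, closure = {A} → lossy.
Decomposition 2: common = {BDE}, closure = {ABCDE} → lossless.
Decomposition 3: common = {E}, closure = {E} → lossy.

Decomposition 2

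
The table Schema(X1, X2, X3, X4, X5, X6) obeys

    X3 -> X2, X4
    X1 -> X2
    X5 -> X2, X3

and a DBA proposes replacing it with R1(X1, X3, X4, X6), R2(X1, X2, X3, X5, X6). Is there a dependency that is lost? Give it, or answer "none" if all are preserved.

none

X3 → X2, X4: restricted closure across fragments reaches X2, X4.
X1 → X2 lies within R2.
X5 → X2, X3 lies within R2.
Every dependency is enforceable on the fragments, so the decomposition is dependency-preserving.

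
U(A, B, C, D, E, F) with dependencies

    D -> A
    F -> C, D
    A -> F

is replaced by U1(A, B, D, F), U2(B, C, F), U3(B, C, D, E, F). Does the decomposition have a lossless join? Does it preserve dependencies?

Lossless test (chase): Rows 1 and 3 agree on D; apply D→A and equate their A entries. Rows 1 and 2 agree on F; apply F→C, D and equate their C, D entries. Rows 1 and 2 agree on D; apply D→A and equate their A entries. Row 3 is now all distinguished symbols — the join is lossless.
Dependency preservation: every FD's attributes lie within a single fragment, so each can be enforced locally — preserved.

lossless and dependency-preserving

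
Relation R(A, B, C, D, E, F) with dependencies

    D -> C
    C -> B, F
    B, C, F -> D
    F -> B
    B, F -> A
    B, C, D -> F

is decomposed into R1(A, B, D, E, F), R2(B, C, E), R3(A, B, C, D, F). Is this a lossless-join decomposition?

Chase test. Columns are A, B, C, D, E, F; row i has aⱼ where attribute j ∈ Ri, else bᵢⱼ.
Initial tableau (one row per fragment):
  row 1: a1 a2 b13 a4 a5 a6
  row 2: b21 a2 a3 b24 a5 b26
  row 3: a1 a2 a3 a4 b35 a6
Rows 1 and 3 agree on D; apply D→C and equate their C entries.
Rows 1 and 2 agree on C; apply C→B, F and equate their B, F entries.
Rows 1 and 2 agree on B, C, F; apply B, C, F→D and equate their D entries.
Rows 1 and 2 agree on B, F; apply B, F→A and equate their A entries.
Row 1 is now all distinguished symbols — the join is lossless.

Yes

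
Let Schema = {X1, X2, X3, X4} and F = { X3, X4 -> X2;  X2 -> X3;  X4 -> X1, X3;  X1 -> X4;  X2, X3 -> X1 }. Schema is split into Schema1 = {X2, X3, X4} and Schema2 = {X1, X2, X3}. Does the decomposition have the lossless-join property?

Yes

Common attributes: Schema1 ∩ Schema2 = {X2, X3}.
Closure of {X2, X3}: X2, X3 → X1 applies, adding X1; X1 → X4 applies, adding X4. So (X2, X3)⁺ = {X1, X2, X3, X4}.
This closure contains every attribute of Schema1, so Schema1 ∩ Schema2 → Schema1. The join is lossless.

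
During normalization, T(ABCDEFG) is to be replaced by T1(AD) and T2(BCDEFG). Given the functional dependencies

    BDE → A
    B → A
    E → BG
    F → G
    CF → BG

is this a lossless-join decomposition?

Common attributes: T1 ∩ T2 = {D}.
No dependency enlarges {D}, so (D)⁺ = {D}.
The closure contains neither all of T1 = {AD} nor all of T2 = {BCDEFG}, so the common attributes are not a superkey of either fragment. The join is lossy.

No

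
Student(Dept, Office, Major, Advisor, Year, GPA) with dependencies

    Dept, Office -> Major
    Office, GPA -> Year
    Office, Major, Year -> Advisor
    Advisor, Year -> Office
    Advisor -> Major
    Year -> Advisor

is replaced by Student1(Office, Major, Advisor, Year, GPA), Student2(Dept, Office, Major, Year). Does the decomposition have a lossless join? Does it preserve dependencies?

Lossless test: (Office, Major, Year)⁺ = {Office, Major, Advisor, Year}, which is a superkey of neither fragment — lossy.
Dependency preservation: every FD's attributes lie within a single fragment, so each can be enforced locally — preserved.

lossy but dependency-preserving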